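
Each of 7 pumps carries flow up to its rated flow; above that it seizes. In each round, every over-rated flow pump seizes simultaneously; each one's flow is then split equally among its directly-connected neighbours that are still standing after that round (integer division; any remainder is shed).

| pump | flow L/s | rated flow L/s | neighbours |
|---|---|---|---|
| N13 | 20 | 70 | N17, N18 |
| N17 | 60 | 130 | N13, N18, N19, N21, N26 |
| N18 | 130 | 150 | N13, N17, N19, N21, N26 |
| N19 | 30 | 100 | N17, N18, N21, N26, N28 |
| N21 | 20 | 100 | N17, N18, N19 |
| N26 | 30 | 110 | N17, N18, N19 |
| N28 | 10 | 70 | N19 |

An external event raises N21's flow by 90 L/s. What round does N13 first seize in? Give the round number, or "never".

4

Round 1 — N21 at 110 > 100. N21 seizes.
  N21 sheds 110 L/s to N17, N18, N19: 36 each (2 lost).
    N17: 60+36 = 96 ≤ 130
    N18: 130+36 = 166 > 150
    N19: 30+36 = 66 ≤ 100
Round 2 — N18 seizes.
  N18 sheds 166 L/s to N13, N17, N19, N26: 41 each (2 lost).
    N13: 20+41 = 61 ≤ 70
    N17: 96+41 = 137 > 130
    N19: 66+41 = 107 > 100
    N26: 30+41 = 71 ≤ 110
Round 3 — N17, N19 seize.
  N17 sheds 137 L/s to N13, N26: 68 each (1 lost).
    N13: 61+68 = 129 > 70
    N26: 71+68 = 139 > 110
  N19 sheds 107 L/s to N26, N28: 53 each (1 lost).
    N26: 139+53 = 192 > 110
    N28: 10+53 = 63 ≤ 70
Round 4 — N13, N26 seize.
  N13 sheds 129 L/s: no online neighbours, lost.
  N26 sheds 192 L/s: no online neighbours, lost.
No further seizures.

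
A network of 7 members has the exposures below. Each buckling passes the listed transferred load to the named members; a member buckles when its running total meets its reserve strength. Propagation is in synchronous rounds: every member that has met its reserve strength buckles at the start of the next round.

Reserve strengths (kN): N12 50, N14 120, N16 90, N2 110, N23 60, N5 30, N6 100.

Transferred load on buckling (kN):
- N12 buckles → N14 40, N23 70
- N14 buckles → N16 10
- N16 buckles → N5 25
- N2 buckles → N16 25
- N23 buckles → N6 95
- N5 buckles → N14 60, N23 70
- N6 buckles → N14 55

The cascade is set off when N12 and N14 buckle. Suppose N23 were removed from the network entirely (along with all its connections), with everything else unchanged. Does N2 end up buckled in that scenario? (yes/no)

With N23 removed:
Round 1 — N12, N14 buckle (initial).
  N16: +10 → 10 < 90
No further bucklings.

no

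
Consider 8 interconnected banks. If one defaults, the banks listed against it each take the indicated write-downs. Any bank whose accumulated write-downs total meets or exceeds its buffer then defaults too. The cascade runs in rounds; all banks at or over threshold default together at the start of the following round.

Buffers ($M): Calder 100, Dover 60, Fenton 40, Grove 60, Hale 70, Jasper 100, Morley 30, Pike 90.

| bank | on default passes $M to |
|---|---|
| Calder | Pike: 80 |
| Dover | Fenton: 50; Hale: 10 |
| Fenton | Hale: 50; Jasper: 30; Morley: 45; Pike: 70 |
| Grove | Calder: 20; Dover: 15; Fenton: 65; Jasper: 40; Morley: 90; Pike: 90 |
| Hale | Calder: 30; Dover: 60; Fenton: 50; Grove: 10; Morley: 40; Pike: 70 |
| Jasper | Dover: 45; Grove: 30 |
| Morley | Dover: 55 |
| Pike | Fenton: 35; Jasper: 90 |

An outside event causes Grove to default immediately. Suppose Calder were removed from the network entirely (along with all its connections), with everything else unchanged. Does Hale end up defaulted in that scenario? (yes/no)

With Calder removed:
Round 1 — Grove defaults (initial).
  Dover: +15 → 15 < 60
  Fenton: +65 → 65 ≥ 40
  Jasper: +40 → 40 < 100
  Morley: +90 → 90 ≥ 30
  Pike: +90 → 90 ≥ 90
Round 2 — Fenton, Morley, Pike default.
  Dover: +55 → 70 ≥ 60
  Hale: +50 → 50 < 70
  Jasper: +30+90 → 160 ≥ 100
Round 3 — Dover, Jasper default.
  Hale: +10 → 60 < 70
No further defaults.

no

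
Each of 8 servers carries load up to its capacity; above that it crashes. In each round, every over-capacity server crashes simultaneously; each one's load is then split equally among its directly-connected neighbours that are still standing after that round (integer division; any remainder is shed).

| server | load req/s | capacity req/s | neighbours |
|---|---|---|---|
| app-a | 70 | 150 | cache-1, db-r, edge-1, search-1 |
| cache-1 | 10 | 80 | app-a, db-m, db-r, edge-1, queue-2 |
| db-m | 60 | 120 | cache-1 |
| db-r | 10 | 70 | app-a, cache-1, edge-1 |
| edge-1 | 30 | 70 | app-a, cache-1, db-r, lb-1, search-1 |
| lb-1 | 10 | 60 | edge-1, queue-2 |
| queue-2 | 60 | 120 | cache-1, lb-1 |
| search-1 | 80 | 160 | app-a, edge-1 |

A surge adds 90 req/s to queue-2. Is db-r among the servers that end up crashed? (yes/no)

yes

Round 1 — queue-2 at 150 > 120. queue-2 crashes.
  queue-2 sheds 150 req/s to cache-1, lb-1: 75 each.
    cache-1: 10+75 = 85 > 80
    lb-1: 10+75 = 85 > 60
Round 2 — cache-1, lb-1 crash.
  cache-1 sheds 85 req/s to app-a, db-m, db-r, edge-1: 21 each (1 lost).
    app-a: 70+21 = 91 ≤ 150
    db-m: 60+21 = 81 ≤ 120
    db-r: 10+21 = 31 ≤ 70
    edge-1: 30+21 = 51 ≤ 70
  lb-1 sheds 85 req/s to edge-1: 85 each.
    edge-1: 51+85 = 136 > 70
Round 3 — edge-1 crashes.
  edge-1 sheds 136 req/s to app-a, db-r, search-1: 45 each (1 lost).
    app-a: 91+45 = 136 ≤ 150
    db-r: 31+45 = 76 > 70
    search-1: 80+45 = 125 ≤ 160
Round 4 — db-r crashes.
  db-r sheds 76 req/s to app-a: 76 each.
    app-a: 136+76 = 212 > 150
Round 5 — app-a crashes.
  app-a sheds 212 req/s to search-1: 212 each.
    search-1: 125+212 = 337 > 160
Round 6 — search-1 crashes.
  search-1 sheds 337 req/s: no online neighbours, lost.
No further crashes.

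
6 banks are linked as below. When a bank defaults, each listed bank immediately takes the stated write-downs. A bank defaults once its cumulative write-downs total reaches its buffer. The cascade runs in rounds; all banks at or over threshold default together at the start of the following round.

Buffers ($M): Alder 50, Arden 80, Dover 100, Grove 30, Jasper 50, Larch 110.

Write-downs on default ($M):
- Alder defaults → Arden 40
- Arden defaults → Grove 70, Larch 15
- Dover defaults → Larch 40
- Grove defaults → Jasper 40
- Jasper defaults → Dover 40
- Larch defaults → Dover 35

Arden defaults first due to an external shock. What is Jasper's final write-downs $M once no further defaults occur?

40

Round 1 — Arden defaults (initial).
  Grove: +70 → 70 ≥ 30
  Larch: +15 → 15 < 110
Round 2 — Grove defaults.
  Jasper: +40 → 40 < 50
No further defaults.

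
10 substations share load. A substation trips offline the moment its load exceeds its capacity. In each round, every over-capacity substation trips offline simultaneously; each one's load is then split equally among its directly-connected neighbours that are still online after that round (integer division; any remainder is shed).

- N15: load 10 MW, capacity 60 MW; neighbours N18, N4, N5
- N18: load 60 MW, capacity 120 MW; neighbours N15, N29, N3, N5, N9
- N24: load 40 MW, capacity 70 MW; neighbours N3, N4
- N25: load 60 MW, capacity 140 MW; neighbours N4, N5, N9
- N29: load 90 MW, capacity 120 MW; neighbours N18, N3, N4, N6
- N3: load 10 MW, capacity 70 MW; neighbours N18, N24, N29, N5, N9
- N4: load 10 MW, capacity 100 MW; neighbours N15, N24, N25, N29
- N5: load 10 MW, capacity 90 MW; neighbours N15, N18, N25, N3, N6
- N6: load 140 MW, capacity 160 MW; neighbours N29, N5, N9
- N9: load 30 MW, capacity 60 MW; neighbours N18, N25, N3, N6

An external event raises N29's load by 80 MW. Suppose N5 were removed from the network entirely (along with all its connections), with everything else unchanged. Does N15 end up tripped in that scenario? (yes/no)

yes

With N5 removed:
Round 1 — N29 at 170 > 120. N29 trips offline.
  N29 sheds 170 MW to N18, N3, N4, N6: 42 each (2 lost).
    N18: 60+42 = 102 ≤ 120
    N3: 10+42 = 52 ≤ 70
    N4: 10+42 = 52 ≤ 100
    N6: 140+42 = 182 > 160
Round 2 — N6 trips offline.
  N6 sheds 182 MW to N9: 182 each.
    N9: 30+182 = 212 > 60
Round 3 — N9 trips offline.
  N9 sheds 212 MW to N18, N25, N3: 70 each (2 lost).
    N18: 102+70 = 172 > 120
    N25: 60+70 = 130 ≤ 140
    N3: 52+70 = 122 > 70
Round 4 — N18, N3 trip offline.
  N18 sheds 172 MW to N15: 172 each.
    N15: 10+172 = 182 > 60
  N3 sheds 122 MW to N24: 122 each.
    N24: 40+122 = 162 > 70
Round 5 — N15, N24 trip offline.
  N15 sheds 182 MW to N4: 182 each.
    N4: 52+182 = 234 > 100
  N24 sheds 162 MW to N4: 162 each.
    N4: 234+162 = 396 > 100
Round 6 — N4 trips offline.
  N4 sheds 396 MW to N25: 396 each.
    N25: 130+396 = 526 > 140
Round 7 — N25 trips offline.
  N25 sheds 526 MW: no online neighbours, lost.
No further trips.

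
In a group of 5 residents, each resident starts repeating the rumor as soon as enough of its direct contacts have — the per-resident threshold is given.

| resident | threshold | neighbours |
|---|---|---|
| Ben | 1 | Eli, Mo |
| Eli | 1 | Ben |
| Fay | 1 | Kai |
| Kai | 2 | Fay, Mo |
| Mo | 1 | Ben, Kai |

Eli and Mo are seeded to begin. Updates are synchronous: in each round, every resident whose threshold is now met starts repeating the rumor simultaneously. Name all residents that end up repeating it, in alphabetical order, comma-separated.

Round 1 — Eli, Mo start repeating the rumor (initial).
Round 2 — checking thresholds:
  Ben: 2 of 2 neighbours ≥ 1, starts repeating the rumor.
  Kai: 1 of 2 neighbours < 2, not yet.
Round 3 — no new spreads; cascade stops.

Ben, Eli, Mo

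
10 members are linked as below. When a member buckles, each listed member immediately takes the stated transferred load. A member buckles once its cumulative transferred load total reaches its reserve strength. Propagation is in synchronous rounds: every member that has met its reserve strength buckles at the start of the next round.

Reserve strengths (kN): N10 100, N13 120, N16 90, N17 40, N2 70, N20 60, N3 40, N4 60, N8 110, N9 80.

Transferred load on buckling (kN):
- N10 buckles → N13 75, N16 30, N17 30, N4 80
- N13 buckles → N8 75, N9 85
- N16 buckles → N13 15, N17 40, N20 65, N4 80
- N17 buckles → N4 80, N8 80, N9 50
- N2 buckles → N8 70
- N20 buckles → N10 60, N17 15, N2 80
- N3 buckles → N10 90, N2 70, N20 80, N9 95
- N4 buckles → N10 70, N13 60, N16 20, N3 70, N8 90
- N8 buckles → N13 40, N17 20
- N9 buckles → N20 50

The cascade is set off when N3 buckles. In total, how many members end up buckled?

9

Round 1 — N3 buckles (initial).
  N10: +90 → 90 < 100
  N2: +70 → 70 ≥ 70
  N20: +80 → 80 ≥ 60
  N9: +95 → 95 ≥ 80
Round 2 — N2, N20, N9 buckle.
  N10: +60 → 150 ≥ 100
  N17: +15 → 15 < 40
  N8: +70 → 70 < 110
Round 3 — N10 buckles.
  N13: +75 → 75 < 120
  N16: +30 → 30 < 90
  N17: +30 → 45 ≥ 40
  N4: +80 → 80 ≥ 60
Round 4 — N17, N4 buckle.
  N13: +60 → 135 ≥ 120
  N16: +20 → 50 < 90
  N8: +80+90 → 240 ≥ 110
Round 5 — N13, N8 buckle.
No further bucklings.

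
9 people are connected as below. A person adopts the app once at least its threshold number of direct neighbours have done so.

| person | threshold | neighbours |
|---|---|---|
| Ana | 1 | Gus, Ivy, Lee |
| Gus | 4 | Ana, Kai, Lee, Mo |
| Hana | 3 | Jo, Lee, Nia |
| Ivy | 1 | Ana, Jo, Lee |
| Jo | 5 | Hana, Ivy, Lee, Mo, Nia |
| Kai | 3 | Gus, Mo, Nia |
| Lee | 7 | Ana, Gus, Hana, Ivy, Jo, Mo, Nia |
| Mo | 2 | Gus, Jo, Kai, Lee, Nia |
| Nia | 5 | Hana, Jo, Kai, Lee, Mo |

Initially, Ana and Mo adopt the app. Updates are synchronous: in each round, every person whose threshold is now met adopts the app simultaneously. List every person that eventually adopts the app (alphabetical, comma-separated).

Round 1 — Ana, Mo adopt the app (initial).
Round 2 — checking thresholds:
  Gus: 2 of 4 neighbours < 4, not yet.
  Ivy: 1 of 3 neighbours ≥ 1, adopts the app.
  Jo: 1 of 5 neighbours < 5, not yet.
  Kai: 1 of 3 neighbours < 3, not yet.
  Lee: 2 of 7 neighbours < 7, not yet.
  Nia: 1 of 5 neighbours < 5, not yet.
Round 3 — no new adoptions; cascade stops.

Ana, Ivy, Mo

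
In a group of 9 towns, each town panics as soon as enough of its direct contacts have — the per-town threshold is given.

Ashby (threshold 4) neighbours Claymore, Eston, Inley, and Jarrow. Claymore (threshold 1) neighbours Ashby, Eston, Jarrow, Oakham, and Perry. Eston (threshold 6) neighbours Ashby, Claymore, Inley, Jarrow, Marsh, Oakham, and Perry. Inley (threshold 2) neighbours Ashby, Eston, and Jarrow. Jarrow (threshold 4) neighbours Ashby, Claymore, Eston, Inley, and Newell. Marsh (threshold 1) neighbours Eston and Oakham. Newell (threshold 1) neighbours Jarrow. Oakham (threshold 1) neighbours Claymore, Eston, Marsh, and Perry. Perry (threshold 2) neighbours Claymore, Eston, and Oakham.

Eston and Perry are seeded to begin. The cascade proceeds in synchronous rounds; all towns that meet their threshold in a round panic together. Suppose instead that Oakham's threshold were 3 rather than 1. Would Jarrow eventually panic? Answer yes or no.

With Oakham's threshold at 3:
Round 1 — Eston, Perry panic (initial).
Round 2 — checking thresholds:
  Ashby: 1 of 4 neighbours < 4, not yet.
  Claymore: 2 of 5 neighbours ≥ 1, panics.
  Inley: 1 of 3 neighbours < 2, not yet.
  Jarrow: 1 of 5 neighbours < 4, not yet.
  Marsh: 1 of 2 neighbours ≥ 1, panics.
  Oakham: 2 of 4 neighbours < 3, not yet.
Round 3 — checking thresholds:
  Ashby: 2 of 4 neighbours < 4, not yet.
  Inley: 1 of 3 neighbours < 2, not yet.
  Jarrow: 2 of 5 neighbours < 4, not yet.
  Oakham: 4 of 4 neighbours ≥ 3, panics.
Round 4 — no new panics; cascade stops.

no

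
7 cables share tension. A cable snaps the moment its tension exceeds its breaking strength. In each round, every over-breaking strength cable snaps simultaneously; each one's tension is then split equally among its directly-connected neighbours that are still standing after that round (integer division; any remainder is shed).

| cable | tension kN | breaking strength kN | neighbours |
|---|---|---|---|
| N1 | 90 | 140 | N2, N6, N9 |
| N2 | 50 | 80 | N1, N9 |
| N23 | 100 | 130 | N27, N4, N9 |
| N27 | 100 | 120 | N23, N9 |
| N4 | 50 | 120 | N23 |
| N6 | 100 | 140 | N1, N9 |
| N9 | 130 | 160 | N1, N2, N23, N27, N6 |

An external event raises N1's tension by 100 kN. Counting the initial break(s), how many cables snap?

7

Round 1 — N1 at 190 > 140. N1 snaps.
  N1 sheds 190 kN to N2, N6, N9: 63 each (1 lost).
    N2: 50+63 = 113 > 80
    N6: 100+63 = 163 > 140
    N9: 130+63 = 193 > 160
Round 2 — N2, N6, N9 snap.
  N2 sheds 113 kN: no online neighbours, lost.
  N6 sheds 163 kN: no online neighbours, lost.
  N9 sheds 193 kN to N23, N27: 96 each (1 lost).
    N23: 100+96 = 196 > 130
    N27: 100+96 = 196 > 120
Round 3 — N23, N27 snap.
  N23 sheds 196 kN to N4: 196 each.
    N4: 50+196 = 246 > 120
  N27 sheds 196 kN: no online neighbours, lost.
Round 4 — N4 snaps.
  N4 sheds 246 kN: no online neighbours, lost.
No further breaks.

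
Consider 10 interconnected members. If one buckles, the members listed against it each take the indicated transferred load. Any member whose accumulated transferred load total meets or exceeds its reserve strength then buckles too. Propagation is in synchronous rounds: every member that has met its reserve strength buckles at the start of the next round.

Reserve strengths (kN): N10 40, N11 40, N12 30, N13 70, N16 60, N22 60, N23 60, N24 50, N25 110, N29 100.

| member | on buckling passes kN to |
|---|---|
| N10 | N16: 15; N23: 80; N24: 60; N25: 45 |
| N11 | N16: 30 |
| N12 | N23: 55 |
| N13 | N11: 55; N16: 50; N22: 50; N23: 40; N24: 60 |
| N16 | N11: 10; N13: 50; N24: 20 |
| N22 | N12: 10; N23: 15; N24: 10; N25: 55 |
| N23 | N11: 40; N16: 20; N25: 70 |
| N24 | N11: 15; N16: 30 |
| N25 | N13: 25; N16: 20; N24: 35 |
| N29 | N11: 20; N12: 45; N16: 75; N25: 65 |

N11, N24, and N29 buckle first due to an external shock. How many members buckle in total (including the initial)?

5

Round 1 — N11, N24, N29 buckle (initial).
  N12: +45 → 45 ≥ 30
  N16: +30+30+75 → 135 ≥ 60
  N25: +65 → 65 < 110
Round 2 — N12, N16 buckle.
  N13: +50 → 50 < 70
  N23: +55 → 55 < 60
No further bucklings.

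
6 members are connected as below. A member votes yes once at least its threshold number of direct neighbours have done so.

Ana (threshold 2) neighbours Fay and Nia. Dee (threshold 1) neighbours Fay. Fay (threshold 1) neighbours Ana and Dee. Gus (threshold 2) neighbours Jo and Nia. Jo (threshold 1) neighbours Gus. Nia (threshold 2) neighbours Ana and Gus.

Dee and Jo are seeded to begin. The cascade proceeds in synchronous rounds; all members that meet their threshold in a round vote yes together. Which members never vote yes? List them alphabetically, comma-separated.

Ana, Gus, Nia

Round 1 — Dee, Jo vote yes (initial).
Round 2 — checking thresholds:
  Fay: 1 of 2 neighbours ≥ 1, votes yes.
  Gus: 1 of 2 neighbours < 2, not yet.
Round 3 — no new yes votes; cascade stops.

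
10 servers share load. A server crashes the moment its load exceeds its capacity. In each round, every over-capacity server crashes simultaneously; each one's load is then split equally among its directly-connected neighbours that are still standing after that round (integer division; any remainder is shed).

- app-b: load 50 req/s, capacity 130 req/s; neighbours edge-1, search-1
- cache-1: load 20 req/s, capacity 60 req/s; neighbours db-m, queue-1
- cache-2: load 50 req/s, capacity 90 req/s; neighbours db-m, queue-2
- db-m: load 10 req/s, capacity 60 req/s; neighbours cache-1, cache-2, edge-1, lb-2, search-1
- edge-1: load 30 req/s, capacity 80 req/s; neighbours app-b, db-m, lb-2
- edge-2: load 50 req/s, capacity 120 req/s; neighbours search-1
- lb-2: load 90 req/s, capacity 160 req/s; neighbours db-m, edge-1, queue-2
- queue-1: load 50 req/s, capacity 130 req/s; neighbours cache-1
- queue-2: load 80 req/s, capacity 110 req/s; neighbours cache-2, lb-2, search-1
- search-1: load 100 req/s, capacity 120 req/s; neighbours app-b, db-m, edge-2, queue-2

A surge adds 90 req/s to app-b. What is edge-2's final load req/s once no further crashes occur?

Round 1 — app-b at 140 > 130. app-b crashes.
  app-b sheds 140 req/s to edge-1, search-1: 70 each.
    edge-1: 30+70 = 100 > 80
    search-1: 100+70 = 170 > 120
Round 2 — edge-1, search-1 crash.
  edge-1 sheds 100 req/s to db-m, lb-2: 50 each.
    db-m: 10+50 = 60 ≤ 60
    lb-2: 90+50 = 140 ≤ 160
  search-1 sheds 170 req/s to db-m, edge-2, queue-2: 56 each (2 lost).
    db-m: 60+56 = 116 > 60
    edge-2: 50+56 = 106 ≤ 120
    queue-2: 80+56 = 136 > 110
Round 3 — db-m, queue-2 crash.
  db-m sheds 116 req/s to cache-1, cache-2, lb-2: 38 each (2 lost).
    cache-1: 20+38 = 58 ≤ 60
    cache-2: 50+38 = 88 ≤ 90
    lb-2: 140+38 = 178 > 160
  queue-2 sheds 136 req/s to cache-2, lb-2: 68 each.
    cache-2: 88+68 = 156 > 90
    lb-2: 178+68 = 246 > 160
Round 4 — cache-2, lb-2 crash.
  cache-2 sheds 156 req/s: no online neighbours, lost.
  lb-2 sheds 246 req/s: no online neighbours, lost.
No further crashes.

106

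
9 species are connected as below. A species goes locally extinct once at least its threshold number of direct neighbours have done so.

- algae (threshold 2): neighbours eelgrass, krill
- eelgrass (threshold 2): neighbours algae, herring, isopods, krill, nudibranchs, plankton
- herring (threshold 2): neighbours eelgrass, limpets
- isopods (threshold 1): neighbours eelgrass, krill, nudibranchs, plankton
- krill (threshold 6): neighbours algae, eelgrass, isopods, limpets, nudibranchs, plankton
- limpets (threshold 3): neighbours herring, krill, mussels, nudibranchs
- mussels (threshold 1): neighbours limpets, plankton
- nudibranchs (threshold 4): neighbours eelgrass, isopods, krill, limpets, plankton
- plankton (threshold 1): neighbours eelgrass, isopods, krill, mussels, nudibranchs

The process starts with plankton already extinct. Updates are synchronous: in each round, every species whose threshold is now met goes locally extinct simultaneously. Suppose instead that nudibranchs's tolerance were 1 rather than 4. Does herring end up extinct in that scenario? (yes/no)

no

With nudibranchs's tolerance at 1:
Round 1 — plankton goes locally extinct (initial).
Round 2 — checking thresholds:
  eelgrass: 1 of 6 neighbours < 2, below threshold.
  isopods: 1 of 4 neighbours ≥ 1, goes locally extinct.
  krill: 1 of 6 neighbours < 6, below threshold.
  mussels: 1 of 2 neighbours ≥ 1, goes locally extinct.
  nudibranchs: 1 of 5 neighbours ≥ 1, goes locally extinct.
Round 3 — checking thresholds:
  eelgrass: 3 of 6 neighbours ≥ 2, goes locally extinct.
  krill: 3 of 6 neighbours < 6, below threshold.
  limpets: 2 of 4 neighbours < 3, below threshold.
Round 4 — no new extinctions; cascade stops.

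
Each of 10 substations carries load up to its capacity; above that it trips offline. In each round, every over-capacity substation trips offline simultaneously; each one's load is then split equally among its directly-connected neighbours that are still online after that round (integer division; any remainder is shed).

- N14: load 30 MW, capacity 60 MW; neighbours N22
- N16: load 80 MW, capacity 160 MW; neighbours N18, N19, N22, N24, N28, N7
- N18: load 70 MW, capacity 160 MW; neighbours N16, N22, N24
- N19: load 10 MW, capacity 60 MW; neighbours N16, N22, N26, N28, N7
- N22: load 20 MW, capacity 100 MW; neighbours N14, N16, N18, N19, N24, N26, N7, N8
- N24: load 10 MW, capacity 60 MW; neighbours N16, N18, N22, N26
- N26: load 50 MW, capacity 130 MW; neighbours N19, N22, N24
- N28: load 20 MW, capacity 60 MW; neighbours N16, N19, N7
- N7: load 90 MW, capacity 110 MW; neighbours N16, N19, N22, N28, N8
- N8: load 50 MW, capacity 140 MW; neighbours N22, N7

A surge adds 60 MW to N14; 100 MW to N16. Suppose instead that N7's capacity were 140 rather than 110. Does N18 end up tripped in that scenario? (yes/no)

With N7's capacity at 140:
Round 1 — N14 at 90 > 60; N16 at 180 > 160. N14, N16 trip offline.
  N14 sheds 90 MW to N22: 90 each.
    N22: 20+90 = 110 > 100
  N16 sheds 180 MW to N18, N19, N22, N24, N28, N7: 30 each.
    N18: 70+30 = 100 ≤ 160
    N19: 10+30 = 40 ≤ 60
    N22: 110+30 = 140 > 100
    N24: 10+30 = 40 ≤ 60
    N28: 20+30 = 50 ≤ 60
    N7: 90+30 = 120 ≤ 140
Round 2 — N22 trips offline.
  N22 sheds 140 MW to N18, N19, N24, N26, N7, N8: 23 each (2 lost).
    N18: 100+23 = 123 ≤ 160
    N19: 40+23 = 63 > 60
    N24: 40+23 = 63 > 60
    N26: 50+23 = 73 ≤ 130
    N7: 120+23 = 143 > 140
    N8: 50+23 = 73 ≤ 140
Round 3 — N19, N24, N7 trip offline.
  N19 sheds 63 MW to N26, N28: 31 each (1 lost).
    N26: 73+31 = 104 ≤ 130
    N28: 50+31 = 81 > 60
  N24 sheds 63 MW to N18, N26: 31 each (1 lost).
    N18: 123+31 = 154 ≤ 160
    N26: 104+31 = 135 > 130
  N7 sheds 143 MW to N28, N8: 71 each (1 lost).
    N28: 81+71 = 152 > 60
    N8: 73+71 = 144 > 140
Round 4 — N26, N28, N8 trip offline.
  N26 sheds 135 MW: no online neighbours, lost.
  N28 sheds 152 MW: no online neighbours, lost.
  N8 sheds 144 MW: no online neighbours, lost.
No further trips.

no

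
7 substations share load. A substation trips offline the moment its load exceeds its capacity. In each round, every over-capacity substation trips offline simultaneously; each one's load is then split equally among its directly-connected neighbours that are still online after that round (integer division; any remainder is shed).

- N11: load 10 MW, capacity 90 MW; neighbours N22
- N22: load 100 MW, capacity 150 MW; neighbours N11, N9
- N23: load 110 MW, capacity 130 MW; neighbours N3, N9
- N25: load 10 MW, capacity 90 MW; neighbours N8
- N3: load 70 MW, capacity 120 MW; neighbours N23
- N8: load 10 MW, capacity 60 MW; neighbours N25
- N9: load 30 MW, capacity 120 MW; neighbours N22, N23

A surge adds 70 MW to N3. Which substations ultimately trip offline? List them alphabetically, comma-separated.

Round 1 — N3 at 140 > 120. N3 trips offline.
  N3 sheds 140 MW to N23: 140 each.
    N23: 110+140 = 250 > 130
Round 2 — N23 trips offline.
  N23 sheds 250 MW to N9: 250 each.
    N9: 30+250 = 280 > 120
Round 3 — N9 trips offline.
  N9 sheds 280 MW to N22: 280 each.
    N22: 100+280 = 380 > 150
Round 4 — N22 trips offline.
  N22 sheds 380 MW to N11: 380 each.
    N11: 10+380 = 390 > 90
Round 5 — N11 trips offline.
  N11 sheds 390 MW: no online neighbours, lost.
No further trips.

N11, N22, N23, N3, N9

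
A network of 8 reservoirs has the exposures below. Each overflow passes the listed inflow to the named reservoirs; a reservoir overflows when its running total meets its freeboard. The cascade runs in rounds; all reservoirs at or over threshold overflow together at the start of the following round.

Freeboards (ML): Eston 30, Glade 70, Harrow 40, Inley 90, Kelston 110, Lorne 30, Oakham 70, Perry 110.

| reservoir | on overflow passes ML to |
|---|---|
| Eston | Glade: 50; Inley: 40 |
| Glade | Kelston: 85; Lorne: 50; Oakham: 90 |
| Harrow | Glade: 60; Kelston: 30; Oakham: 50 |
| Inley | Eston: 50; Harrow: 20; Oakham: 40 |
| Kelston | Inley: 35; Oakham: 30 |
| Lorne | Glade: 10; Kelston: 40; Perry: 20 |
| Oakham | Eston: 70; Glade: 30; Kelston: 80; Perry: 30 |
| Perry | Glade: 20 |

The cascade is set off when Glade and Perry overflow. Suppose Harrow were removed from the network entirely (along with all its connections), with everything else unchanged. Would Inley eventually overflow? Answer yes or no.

With Harrow removed:
Round 1 — Glade, Perry overflow (initial).
  Kelston: +85 → 85 < 110
  Lorne: +50 → 50 ≥ 30
  Oakham: +90 → 90 ≥ 70
Round 2 — Lorne, Oakham overflow.
  Eston: +70 → 70 ≥ 30
  Kelston: +40+80 → 205 ≥ 110
Round 3 — Eston, Kelston overflow.
  Inley: +40+35 → 75 < 90
No further overflows.

no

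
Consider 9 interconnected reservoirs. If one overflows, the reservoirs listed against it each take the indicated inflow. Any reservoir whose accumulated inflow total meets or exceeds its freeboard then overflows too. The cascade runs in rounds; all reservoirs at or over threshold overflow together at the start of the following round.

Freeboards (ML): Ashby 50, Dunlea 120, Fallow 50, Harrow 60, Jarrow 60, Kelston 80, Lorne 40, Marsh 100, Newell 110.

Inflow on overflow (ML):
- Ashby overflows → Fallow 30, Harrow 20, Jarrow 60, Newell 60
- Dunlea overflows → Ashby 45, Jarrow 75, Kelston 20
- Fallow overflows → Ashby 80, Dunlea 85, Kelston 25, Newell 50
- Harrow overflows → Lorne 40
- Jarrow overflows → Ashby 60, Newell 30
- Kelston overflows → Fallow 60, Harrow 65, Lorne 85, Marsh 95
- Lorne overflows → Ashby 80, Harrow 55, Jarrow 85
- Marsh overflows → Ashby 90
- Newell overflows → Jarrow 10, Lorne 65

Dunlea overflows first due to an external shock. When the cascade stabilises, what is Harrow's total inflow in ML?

Round 1 — Dunlea overflows (initial).
  Ashby: +45 → 45 < 50
  Jarrow: +75 → 75 ≥ 60
  Kelston: +20 → 20 < 80
Round 2 — Jarrow overflows.
  Ashby: +60 → 105 ≥ 50
  Newell: +30 → 30 < 110
Round 3 — Ashby overflows.
  Fallow: +30 → 30 < 50
  Harrow: +20 → 20 < 60
  Newell: +60 → 90 < 110
No further overflows.

20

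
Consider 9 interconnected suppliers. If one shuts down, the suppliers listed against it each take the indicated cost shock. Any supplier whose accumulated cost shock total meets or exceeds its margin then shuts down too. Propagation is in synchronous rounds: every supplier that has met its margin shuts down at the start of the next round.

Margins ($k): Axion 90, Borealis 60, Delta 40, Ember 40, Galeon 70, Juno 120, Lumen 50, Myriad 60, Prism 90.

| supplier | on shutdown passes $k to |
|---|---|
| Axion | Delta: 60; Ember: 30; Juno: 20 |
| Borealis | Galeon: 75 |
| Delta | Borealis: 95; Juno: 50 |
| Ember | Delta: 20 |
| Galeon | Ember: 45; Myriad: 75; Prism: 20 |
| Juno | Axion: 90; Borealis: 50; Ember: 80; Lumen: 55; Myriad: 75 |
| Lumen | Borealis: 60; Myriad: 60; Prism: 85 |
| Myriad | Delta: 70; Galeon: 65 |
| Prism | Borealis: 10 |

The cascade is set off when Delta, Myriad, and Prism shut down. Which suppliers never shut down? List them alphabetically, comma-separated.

Axion, Juno, Lumen

Round 1 — Delta, Myriad, Prism shut down (initial).
  Borealis: +95+10 → 105 ≥ 60
  Galeon: +65 → 65 < 70
  Juno: +50 → 50 < 120
Round 2 — Borealis shuts down.
  Galeon: +75 → 140 ≥ 70
Round 3 — Galeon shuts down.
  Ember: +45 → 45 ≥ 40
Round 4 — Ember shuts down.
No further shutdowns.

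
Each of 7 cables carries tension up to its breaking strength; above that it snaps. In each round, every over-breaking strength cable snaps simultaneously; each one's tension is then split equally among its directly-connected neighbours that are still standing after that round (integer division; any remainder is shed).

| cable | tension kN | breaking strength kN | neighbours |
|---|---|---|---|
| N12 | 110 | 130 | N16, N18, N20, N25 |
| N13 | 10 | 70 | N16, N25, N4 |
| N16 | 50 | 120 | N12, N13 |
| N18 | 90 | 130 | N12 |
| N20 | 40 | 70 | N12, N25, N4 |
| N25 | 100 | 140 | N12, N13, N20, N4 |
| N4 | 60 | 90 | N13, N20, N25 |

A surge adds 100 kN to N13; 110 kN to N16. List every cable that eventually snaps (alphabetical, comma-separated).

N12, N13, N16, N18, N20, N25, N4

Round 1 — N13 at 110 > 70; N16 at 160 > 120. N13, N16 snap.
  N13 sheds 110 kN to N25, N4: 55 each.
    N25: 100+55 = 155 > 140
    N4: 60+55 = 115 > 90
  N16 sheds 160 kN to N12: 160 each.
    N12: 110+160 = 270 > 130
Round 2 — N12, N25, N4 snap.
  N12 sheds 270 kN to N18, N20: 135 each.
    N18: 90+135 = 225 > 130
    N20: 40+135 = 175 > 70
  N25 sheds 155 kN to N20: 155 each.
    N20: 175+155 = 330 > 70
  N4 sheds 115 kN to N20: 115 each.
    N20: 330+115 = 445 > 70
Round 3 — N18, N20 snap.
  N18 sheds 225 kN: no online neighbours, lost.
  N20 sheds 445 kN: no online neighbours, lost.
No further breaks.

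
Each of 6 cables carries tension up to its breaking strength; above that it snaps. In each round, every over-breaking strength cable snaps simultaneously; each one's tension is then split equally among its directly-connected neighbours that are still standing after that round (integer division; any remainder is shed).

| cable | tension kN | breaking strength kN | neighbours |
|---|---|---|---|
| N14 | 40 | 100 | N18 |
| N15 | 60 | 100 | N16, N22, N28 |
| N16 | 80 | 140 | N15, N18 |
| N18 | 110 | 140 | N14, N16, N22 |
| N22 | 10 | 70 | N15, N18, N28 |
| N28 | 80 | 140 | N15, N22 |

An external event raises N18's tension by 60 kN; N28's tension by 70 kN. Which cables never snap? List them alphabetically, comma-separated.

N14

Round 1 — N18 at 170 > 140; N28 at 150 > 140. N18, N28 snap.
  N18 sheds 170 kN to N14, N16, N22: 56 each (2 lost).
    N14: 40+56 = 96 ≤ 100
    N16: 80+56 = 136 ≤ 140
    N22: 10+56 = 66 ≤ 70
  N28 sheds 150 kN to N15, N22: 75 each.
    N15: 60+75 = 135 > 100
    N22: 66+75 = 141 > 70
Round 2 — N15, N22 snap.
  N15 sheds 135 kN to N16: 135 each.
    N16: 136+135 = 271 > 140
  N22 sheds 141 kN: no online neighbours, lost.
Round 3 — N16 snaps.
  N16 sheds 271 kN: no online neighbours, lost.
No further breaks.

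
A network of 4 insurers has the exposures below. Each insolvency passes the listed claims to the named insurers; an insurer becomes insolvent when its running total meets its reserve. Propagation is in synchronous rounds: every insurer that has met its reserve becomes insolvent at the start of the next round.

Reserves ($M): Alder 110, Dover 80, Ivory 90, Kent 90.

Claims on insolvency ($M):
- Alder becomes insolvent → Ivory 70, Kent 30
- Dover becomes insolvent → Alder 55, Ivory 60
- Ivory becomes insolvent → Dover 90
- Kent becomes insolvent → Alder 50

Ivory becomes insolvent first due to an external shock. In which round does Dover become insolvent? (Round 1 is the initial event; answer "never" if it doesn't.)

2

Round 1 — Ivory becomes insolvent (initial).
  Dover: +90 → 90 ≥ 80
Round 2 — Dover becomes insolvent.
  Alder: +55 → 55 < 110
No further insolvencies.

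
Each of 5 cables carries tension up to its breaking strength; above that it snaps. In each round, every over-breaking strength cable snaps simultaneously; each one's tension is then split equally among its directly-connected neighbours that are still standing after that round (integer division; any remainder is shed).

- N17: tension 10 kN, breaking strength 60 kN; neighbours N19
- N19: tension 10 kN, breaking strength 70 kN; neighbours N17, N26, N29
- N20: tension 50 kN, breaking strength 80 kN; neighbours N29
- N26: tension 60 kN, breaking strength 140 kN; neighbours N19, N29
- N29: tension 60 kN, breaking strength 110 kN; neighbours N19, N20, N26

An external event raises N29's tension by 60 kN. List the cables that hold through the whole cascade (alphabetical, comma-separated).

Round 1 — N29 at 120 > 110. N29 snaps.
  N29 sheds 120 kN to N19, N20, N26: 40 each.
    N19: 10+40 = 50 ≤ 70
    N20: 50+40 = 90 > 80
    N26: 60+40 = 100 ≤ 140
Round 2 — N20 snaps.
  N20 sheds 90 kN: no online neighbours, lost.
No further breaks.

N17, N19, N26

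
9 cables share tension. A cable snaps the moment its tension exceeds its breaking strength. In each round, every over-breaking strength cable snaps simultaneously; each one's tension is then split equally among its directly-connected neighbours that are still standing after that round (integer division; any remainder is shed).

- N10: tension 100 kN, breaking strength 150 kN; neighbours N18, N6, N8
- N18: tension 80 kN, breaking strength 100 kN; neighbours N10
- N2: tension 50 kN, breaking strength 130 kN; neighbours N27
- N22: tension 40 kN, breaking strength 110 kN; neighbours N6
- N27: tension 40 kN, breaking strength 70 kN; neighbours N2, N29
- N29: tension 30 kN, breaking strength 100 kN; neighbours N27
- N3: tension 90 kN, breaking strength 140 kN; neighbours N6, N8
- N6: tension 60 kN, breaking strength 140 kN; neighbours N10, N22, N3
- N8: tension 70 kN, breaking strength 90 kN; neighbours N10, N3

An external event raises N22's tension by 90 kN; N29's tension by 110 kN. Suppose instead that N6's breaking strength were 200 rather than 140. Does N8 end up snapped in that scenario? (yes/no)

no

With N6's breaking strength at 200:
Round 1 — N22 at 130 > 110; N29 at 140 > 100. N22, N29 snap.
  N22 sheds 130 kN to N6: 130 each.
    N6: 60+130 = 190 ≤ 200
  N29 sheds 140 kN to N27: 140 each.
    N27: 40+140 = 180 > 70
Round 2 — N27 snaps.
  N27 sheds 180 kN to N2: 180 each.
    N2: 50+180 = 230 > 130
Round 3 — N2 snaps.
  N2 sheds 230 kN: no online neighbours, lost.
No further breaks.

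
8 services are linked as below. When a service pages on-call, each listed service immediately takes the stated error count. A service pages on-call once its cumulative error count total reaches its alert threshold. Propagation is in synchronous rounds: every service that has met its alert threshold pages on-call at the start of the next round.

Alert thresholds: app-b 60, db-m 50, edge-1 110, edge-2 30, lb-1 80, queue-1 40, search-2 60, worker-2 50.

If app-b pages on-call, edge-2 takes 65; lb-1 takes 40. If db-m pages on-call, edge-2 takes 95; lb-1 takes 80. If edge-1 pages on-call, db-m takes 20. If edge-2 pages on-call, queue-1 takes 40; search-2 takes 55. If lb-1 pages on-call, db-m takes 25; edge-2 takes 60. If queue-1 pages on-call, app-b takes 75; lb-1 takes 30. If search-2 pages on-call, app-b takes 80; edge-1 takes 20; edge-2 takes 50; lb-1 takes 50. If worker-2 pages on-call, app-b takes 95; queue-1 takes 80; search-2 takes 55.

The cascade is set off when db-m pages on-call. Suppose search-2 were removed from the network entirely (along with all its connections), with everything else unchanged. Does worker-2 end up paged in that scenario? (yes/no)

no

With search-2 removed:
Round 1 — db-m pages on-call (initial).
  edge-2: +95 → 95 ≥ 30
  lb-1: +80 → 80 ≥ 80
Round 2 — edge-2, lb-1 page on-call.
  queue-1: +40 → 40 ≥ 40
Round 3 — queue-1 pages on-call.
  app-b: +75 → 75 ≥ 60
Round 4 — app-b pages on-call.
No further pages.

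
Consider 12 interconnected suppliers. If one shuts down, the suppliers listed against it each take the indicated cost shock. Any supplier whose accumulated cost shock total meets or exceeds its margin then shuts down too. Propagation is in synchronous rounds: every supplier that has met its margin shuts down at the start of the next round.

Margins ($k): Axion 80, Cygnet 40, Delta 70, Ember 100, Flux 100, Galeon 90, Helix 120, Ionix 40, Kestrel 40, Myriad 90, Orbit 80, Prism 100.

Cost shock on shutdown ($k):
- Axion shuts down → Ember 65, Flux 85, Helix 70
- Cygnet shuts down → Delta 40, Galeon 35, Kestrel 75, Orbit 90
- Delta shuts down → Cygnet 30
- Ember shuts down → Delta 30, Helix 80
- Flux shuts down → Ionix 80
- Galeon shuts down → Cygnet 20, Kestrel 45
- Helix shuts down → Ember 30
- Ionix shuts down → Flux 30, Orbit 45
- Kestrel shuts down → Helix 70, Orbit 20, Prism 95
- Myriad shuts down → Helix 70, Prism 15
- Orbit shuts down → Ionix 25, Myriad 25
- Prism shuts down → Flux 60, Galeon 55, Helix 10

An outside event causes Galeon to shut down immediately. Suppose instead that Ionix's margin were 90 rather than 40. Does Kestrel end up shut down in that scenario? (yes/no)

With Ionix's margin at 90:
Round 1 — Galeon shuts down (initial).
  Cygnet: +20 → 20 < 40
  Kestrel: +45 → 45 ≥ 40
Round 2 — Kestrel shuts down.
  Helix: +70 → 70 < 120
  Orbit: +20 → 20 < 80
  Prism: +95 → 95 < 100
No further shutdowns.

yes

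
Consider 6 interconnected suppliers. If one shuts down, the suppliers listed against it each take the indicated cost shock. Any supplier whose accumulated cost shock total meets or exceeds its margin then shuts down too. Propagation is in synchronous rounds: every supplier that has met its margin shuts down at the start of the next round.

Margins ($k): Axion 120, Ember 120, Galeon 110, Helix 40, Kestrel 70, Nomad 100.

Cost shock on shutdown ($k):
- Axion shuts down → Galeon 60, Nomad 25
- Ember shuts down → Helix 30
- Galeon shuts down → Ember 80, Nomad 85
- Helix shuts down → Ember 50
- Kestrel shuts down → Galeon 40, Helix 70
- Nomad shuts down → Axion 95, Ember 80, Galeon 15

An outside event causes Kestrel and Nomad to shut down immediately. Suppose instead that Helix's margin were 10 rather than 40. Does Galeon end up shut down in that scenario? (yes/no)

no

With Helix's margin at 10:
Round 1 — Kestrel, Nomad shut down (initial).
  Axion: +95 → 95 < 120
  Ember: +80 → 80 < 120
  Galeon: +40+15 → 55 < 110
  Helix: +70 → 70 ≥ 10
Round 2 — Helix shuts down.
  Ember: +50 → 130 ≥ 120
Round 3 — Ember shuts down.
No further shutdowns.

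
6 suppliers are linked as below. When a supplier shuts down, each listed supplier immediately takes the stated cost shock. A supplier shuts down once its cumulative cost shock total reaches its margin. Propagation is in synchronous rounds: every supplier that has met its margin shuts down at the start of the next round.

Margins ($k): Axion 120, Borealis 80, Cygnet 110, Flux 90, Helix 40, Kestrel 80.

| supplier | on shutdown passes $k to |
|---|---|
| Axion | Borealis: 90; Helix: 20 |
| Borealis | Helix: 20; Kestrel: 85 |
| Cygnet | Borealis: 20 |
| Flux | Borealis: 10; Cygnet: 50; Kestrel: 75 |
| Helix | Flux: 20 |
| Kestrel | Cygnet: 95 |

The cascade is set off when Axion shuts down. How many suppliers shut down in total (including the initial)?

Round 1 — Axion shuts down (initial).
  Borealis: +90 → 90 ≥ 80
  Helix: +20 → 20 < 40
Round 2 — Borealis shuts down.
  Helix: +20 → 40 ≥ 40
  Kestrel: +85 → 85 ≥ 80
Round 3 — Helix, Kestrel shut down.
  Cygnet: +95 → 95 < 110
  Flux: +20 → 20 < 90
No further shutdowns.

4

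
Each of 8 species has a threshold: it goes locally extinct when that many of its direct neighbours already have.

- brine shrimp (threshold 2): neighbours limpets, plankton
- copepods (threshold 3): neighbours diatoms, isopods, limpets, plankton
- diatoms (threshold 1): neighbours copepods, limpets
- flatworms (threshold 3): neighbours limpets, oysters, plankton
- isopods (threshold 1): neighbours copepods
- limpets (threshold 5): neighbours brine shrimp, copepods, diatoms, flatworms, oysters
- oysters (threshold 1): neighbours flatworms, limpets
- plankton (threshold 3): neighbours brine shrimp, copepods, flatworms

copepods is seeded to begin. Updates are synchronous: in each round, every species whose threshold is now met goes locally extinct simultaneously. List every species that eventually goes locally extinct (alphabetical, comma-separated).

copepods, diatoms, isopods

Round 1 — copepods goes locally extinct (initial).
Round 2 — checking thresholds:
  diatoms: 1 of 2 neighbours ≥ 1, goes locally extinct.
  isopods: 1 of 1 neighbours ≥ 1, goes locally extinct.
  limpets: 1 of 5 neighbours < 5, holds.
  plankton: 1 of 3 neighbours < 3, holds.
Round 3 — no new extinctions; cascade stops.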